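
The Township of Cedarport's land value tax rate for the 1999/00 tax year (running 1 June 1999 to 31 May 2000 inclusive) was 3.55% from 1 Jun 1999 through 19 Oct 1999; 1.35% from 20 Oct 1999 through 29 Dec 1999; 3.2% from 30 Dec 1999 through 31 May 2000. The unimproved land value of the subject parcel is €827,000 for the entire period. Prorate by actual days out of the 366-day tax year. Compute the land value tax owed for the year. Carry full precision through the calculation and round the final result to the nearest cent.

1 Jun – 19 Oct 1999: 141 days at 3.55% → €827,000 × 3.55% × 141/366 = €11,310.2418
20 Oct – 29 Dec 1999: 71 days at 1.35% → €827,000 × 1.35% × 71/366 = €2,165.7910
30 Dec 1999 – 31 May 2000: 154 days at 3.2% → €827,000 × 3.2% × 154/366 = €11,135.1257
Total = €24,611.1585

€24,611.16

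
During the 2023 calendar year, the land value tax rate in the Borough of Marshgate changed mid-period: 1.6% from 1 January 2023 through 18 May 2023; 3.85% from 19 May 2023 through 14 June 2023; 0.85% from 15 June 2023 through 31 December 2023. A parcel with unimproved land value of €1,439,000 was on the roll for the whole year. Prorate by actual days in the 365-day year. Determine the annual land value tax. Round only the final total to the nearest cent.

€19,505.35

1 January – 18 May 2023: 138 days at 1.6% → €1,439,000 × 1.6% × 138/365 = €8,704.9644
19 May – 14 June 2023: 27 days at 3.85% → €1,439,000 × 3.85% × 27/365 = €4,098.1932
15 June – 31 December 2023: 200 days at 0.85% → €1,439,000 × 0.85% × 200/365 = €6,702.1918
Total = €19,505.3493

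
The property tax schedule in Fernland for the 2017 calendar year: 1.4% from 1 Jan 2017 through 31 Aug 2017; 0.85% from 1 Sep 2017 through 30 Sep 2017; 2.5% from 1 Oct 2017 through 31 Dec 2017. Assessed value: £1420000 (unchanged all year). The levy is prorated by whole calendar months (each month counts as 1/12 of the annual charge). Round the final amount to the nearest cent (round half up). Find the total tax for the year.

1 Jan – 31 Aug 2017: 8 months at 1.4% → £1420000 × 1.4% × 8/12 = £13253.3333
1 Sep – 30 Sep 2017: 1 month at 0.85% → £1420000 × 0.85% × 1/12 = £1005.8333
1 Oct – 31 Dec 2017: 3 months at 2.5% → £1420000 × 2.5% × 3/12 = £8875.0000
Total = £23134.1667

£23134.17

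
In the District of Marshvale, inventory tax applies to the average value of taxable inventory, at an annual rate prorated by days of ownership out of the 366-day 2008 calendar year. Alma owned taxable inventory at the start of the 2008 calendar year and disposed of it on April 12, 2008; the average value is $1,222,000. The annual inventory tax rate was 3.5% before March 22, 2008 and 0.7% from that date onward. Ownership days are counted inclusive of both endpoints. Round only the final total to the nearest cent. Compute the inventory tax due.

$9,979.67

January 1 – March 21, 2008: 81 days at 3.5% → $1,222,000 × 3.5% × 81/366 = $9,465.4918
March 22 – April 12, 2008: 22 days at 0.7% → $1,222,000 × 0.7% × 22/366 = $514.1749
Total = $9,979.6667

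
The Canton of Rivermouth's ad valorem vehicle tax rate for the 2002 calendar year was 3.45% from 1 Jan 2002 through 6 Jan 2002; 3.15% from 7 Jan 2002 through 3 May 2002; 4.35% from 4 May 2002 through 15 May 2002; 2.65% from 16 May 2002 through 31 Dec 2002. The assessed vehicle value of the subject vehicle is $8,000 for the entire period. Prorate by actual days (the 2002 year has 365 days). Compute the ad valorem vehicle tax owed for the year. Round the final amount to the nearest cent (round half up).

$230.35

1 Jan – 6 Jan 2002: 6 days at 3.45% → $8,000 × 3.45% × 6/365 = $4.5370
7 Jan – 3 May 2002: 117 days at 3.15% → $8,000 × 3.15% × 117/365 = $80.7781
4 May – 15 May 2002: 12 days at 4.35% → $8,000 × 4.35% × 12/365 = $11.4411
16 May – 31 Dec 2002: 230 days at 2.65% → $8,000 × 2.65% × 230/365 = $133.5890
Total = $230.3452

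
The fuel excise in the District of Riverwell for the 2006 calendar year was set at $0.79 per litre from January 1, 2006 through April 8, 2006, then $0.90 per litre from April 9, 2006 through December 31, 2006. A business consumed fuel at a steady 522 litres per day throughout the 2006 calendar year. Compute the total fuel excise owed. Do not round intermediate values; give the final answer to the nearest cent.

January 1 – April 8, 2006: 98 days × 522 litres/day = 51,156 litres at $0.79/litre → $40413.24
April 9 – December 31, 2006: 267 days × 522 litres/day = 139,374 litres at $0.90/litre → $125436.60

$165849.84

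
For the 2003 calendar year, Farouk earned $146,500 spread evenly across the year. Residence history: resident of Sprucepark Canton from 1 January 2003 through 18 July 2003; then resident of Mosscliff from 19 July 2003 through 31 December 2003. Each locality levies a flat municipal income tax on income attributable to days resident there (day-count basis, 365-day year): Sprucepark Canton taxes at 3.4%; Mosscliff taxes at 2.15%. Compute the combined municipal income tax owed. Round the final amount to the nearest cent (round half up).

Sprucepark Canton, 1 January – 18 July 2003: 199 days → $146,500 × 3.4% × 199/365 = $2,715.6685
Mosscliff, 19 July – 31 December 2003: 166 days → $146,500 × 2.15% × 166/365 = $1,432.4890
Total = $4,148.1575

$4,148.16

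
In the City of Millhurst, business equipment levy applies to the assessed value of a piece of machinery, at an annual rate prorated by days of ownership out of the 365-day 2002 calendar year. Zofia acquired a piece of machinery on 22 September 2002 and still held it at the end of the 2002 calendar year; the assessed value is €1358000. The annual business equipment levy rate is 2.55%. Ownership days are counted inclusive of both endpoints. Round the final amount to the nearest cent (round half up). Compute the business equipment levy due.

Days held (22 September – 31 December 2002): 101 out of 365
Tax = €1358000 × 2.55% × 101/365 = €9582.2712

€9582.27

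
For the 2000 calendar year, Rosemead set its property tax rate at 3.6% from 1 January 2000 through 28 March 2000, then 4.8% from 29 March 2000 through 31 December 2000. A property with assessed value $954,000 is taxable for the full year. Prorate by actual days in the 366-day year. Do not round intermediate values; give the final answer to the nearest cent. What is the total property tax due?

1 January – 28 March 2000: 88 days at 3.6% → $954,000 × 3.6% × 88/366 = $8,257.5738
29 March – 31 December 2000: 278 days at 4.8% → $954,000 × 4.8% × 278/366 = $34,781.9016
Total = $43,039.4754

$43,039.48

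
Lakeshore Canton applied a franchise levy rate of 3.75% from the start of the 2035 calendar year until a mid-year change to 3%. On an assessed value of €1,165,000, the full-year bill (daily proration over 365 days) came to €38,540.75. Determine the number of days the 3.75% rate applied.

150 days

Let d = days at the first rate; then 365 − d days at the second rate.
€1,165,000 × [3.75%·d + 3%·(365−d)] / 365 = €38,540.75
Solving gives d = 150, so the new rate took effect on May 31, 2035.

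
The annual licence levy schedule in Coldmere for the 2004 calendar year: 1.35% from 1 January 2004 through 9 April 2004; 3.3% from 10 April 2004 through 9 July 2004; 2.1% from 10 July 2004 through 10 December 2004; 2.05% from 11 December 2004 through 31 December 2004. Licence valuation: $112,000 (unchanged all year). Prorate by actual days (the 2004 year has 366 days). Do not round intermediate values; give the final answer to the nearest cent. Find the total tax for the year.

1 January – 9 April 2004: 100 days at 1.35% → $112,000 × 1.35% × 100/366 = $413.1148
10 April – 9 July 2004: 91 days at 3.3% → $112,000 × 3.3% × 91/366 = $918.9508
10 July – 10 December 2004: 154 days at 2.1% → $112,000 × 2.1% × 154/366 = $989.6393
11 December – 31 December 2004: 21 days at 2.05% → $112,000 × 2.05% × 21/366 = $131.7377
Total = $2,453.4426

$2,453.44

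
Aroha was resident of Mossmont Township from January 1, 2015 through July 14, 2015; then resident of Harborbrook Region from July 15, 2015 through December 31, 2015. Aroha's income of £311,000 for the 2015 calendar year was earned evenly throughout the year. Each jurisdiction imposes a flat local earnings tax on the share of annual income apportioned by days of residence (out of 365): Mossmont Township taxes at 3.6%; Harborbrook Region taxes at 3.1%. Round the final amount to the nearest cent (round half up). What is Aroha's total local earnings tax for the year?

Mossmont Township, January 1 – July 14, 2015: 195 days → £311,000 × 3.6% × 195/365 = £5,981.4247
Harborbrook Region, July 15 – December 31, 2015: 170 days → £311,000 × 3.1% × 170/365 = £4,490.3288
Total = £10,471.7534

£10,471.75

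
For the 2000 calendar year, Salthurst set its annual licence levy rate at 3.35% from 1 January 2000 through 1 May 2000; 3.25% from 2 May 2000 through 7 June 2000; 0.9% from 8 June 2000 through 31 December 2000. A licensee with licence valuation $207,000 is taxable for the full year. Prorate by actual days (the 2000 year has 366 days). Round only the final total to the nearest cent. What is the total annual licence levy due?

1 January – 1 May 2000: 122 days at 3.35% → $207,000 × 3.35% × 122/366 = $2,311.5000
2 May – 7 June 2000: 37 days at 3.25% → $207,000 × 3.25% × 37/366 = $680.1025
8 June – 31 December 2000: 207 days at 0.9% → $207,000 × 0.9% × 207/366 = $1,053.6639
Total = $4,045.2664

$4,045.27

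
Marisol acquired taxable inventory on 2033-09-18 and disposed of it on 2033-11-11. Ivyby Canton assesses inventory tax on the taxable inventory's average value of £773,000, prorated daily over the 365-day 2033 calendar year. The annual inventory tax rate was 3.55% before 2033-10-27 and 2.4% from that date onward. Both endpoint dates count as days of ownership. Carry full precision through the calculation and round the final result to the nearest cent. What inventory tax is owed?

£3,745.34

2033-09-18 to 2033-10-26: 39 days at 3.55% → £773,000 × 3.55% × 39/365 = £2,932.1055
2033-10-27 to 2033-11-11: 16 days at 2.4% → £773,000 × 2.4% × 16/365 = £813.2384
Total = £3,745.3438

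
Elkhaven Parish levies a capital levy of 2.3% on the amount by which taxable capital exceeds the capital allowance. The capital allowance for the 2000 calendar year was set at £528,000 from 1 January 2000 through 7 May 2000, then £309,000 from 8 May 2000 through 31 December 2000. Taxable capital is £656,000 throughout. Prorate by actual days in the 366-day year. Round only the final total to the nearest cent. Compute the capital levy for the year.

£6,219.43

1 January – 7 May 2000: 128 days, exemption £528,000 → (£656,000 − £528,000) × 2.3% × 128/366 = £1,029.5956
8 May – 31 December 2000: 238 days, exemption £309,000 → (£656,000 − £309,000) × 2.3% × 238/366 = £5,189.8306
Total = £6,219.4262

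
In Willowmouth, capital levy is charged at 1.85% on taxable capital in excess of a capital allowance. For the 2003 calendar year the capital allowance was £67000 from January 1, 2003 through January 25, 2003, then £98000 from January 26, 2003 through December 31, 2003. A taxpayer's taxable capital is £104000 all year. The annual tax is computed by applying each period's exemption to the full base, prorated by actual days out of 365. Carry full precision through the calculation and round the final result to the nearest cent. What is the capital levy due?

January 1 – January 25, 2003: 25 days, exemption £67000 → (£104000 − £67000) × 1.85% × 25/365 = £46.8836
January 26 – December 31, 2003: 340 days, exemption £98000 → (£104000 − £98000) × 1.85% × 340/365 = £103.3973
Total = £150.2808

£150.28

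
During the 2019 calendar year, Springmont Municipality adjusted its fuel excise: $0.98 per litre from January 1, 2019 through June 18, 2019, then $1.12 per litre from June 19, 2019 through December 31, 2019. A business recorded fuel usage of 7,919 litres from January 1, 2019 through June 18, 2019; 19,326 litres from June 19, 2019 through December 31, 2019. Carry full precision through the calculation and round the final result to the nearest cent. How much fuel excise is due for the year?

January 1 – June 18, 2019: 7,919 litres at $0.98/litre → $7,760.62
June 19 – December 31, 2019: 19,326 litres at $1.12/litre → $21,645.12

$29,405.74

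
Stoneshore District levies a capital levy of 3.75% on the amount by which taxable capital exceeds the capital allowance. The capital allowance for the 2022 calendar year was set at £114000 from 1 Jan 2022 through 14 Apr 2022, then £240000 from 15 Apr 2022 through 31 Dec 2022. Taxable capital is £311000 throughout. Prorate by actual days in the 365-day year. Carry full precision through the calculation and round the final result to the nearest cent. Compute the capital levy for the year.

1 Jan – 14 Apr 2022: 104 days, exemption £114000 → (£311000 − £114000) × 3.75% × 104/365 = £2104.9315
15 Apr – 31 Dec 2022: 261 days, exemption £240000 → (£311000 − £240000) × 3.75% × 261/365 = £1903.8699
Total = £4008.8014

£4008.80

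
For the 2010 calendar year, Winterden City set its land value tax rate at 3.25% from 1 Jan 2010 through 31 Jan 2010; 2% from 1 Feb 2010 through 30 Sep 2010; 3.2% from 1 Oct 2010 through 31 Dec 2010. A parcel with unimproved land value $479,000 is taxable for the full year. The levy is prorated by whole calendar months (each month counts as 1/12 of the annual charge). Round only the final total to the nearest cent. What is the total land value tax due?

$11,515.96

1 Jan – 31 Jan 2010: 1 month at 3.25% → $479,000 × 3.25% × 1/12 = $1,297.2917
1 Feb – 30 Sep 2010: 8 months at 2% → $479,000 × 2% × 8/12 = $6,386.6667
1 Oct – 31 Dec 2010: 3 months at 3.2% → $479,000 × 3.2% × 3/12 = $3,832.0000
Total = $11,515.9583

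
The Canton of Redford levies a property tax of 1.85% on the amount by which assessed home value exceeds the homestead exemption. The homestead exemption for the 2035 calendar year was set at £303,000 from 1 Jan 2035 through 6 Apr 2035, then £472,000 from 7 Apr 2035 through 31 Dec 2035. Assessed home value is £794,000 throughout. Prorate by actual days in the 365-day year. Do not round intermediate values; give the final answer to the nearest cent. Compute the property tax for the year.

1 Jan – 6 Apr 2035: 96 days, exemption £303,000 → (£794,000 − £303,000) × 1.85% × 96/365 = £2,389.0849
7 Apr – 31 Dec 2035: 269 days, exemption £472,000 → (£794,000 − £472,000) × 1.85% × 269/365 = £4,390.2274
Total = £6,779.3123

£6,779.31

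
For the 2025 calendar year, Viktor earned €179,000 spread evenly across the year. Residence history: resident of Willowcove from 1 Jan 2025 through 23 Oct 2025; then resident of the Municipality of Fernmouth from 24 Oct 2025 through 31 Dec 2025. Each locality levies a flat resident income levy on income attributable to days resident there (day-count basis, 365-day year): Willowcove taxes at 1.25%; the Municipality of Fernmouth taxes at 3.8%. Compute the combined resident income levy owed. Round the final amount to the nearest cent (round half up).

€3,100.38

Willowcove, 1 Jan – 23 Oct 2025: 296 days → €179,000 × 1.25% × 296/365 = €1,814.5205
The Municipality of Fernmouth, 24 Oct – 31 Dec 2025: 69 days → €179,000 × 3.8% × 69/365 = €1,285.8575
Total = €3,100.3781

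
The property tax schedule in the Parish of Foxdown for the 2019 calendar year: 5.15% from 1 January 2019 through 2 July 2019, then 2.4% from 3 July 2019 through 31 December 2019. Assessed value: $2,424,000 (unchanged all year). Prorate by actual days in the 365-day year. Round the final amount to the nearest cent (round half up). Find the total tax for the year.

1 January – 2 July 2019: 183 days at 5.15% → $2,424,000 × 5.15% × 183/365 = $62,589.0082
3 July – 31 December 2019: 182 days at 2.4% → $2,424,000 × 2.4% × 182/365 = $29,008.3068
Total = $91,597.3151

$91,597.32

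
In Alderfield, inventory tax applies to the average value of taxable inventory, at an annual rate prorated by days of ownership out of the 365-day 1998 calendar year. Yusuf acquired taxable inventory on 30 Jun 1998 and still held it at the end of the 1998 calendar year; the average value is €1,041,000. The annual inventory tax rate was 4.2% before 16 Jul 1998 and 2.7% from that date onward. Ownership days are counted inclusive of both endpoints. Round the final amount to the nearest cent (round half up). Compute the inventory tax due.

30 Jun – 15 Jul 1998: 16 days at 4.2% → €1,041,000 × 4.2% × 16/365 = €1,916.5808
16 Jul – 31 Dec 1998: 169 days at 2.7% → €1,041,000 × 2.7% × 169/365 = €13,013.9260
Total = €14,930.5068

€14,930.51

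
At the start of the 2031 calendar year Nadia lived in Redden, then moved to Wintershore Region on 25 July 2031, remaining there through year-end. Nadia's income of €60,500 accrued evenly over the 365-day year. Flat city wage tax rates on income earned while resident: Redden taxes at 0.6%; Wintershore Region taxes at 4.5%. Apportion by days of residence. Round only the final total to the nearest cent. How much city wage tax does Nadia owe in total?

€1,397.30

Redden, 1 January – 24 July 2031: 205 days → €60,500 × 0.6% × 205/365 = €203.8767
Wintershore Region, 25 July – 31 December 2031: 160 days → €60,500 × 4.5% × 160/365 = €1,193.4247
Total = €1,397.3014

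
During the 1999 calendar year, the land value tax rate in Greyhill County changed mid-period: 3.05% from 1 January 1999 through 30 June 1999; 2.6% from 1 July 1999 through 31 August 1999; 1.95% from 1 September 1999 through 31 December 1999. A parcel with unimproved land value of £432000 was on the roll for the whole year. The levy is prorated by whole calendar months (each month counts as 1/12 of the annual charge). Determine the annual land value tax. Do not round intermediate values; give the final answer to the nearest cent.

£11268.00

1 January – 30 June 1999: 6 months at 3.05% → £432000 × 3.05% × 6/12 = £6588.0000
1 July – 31 August 1999: 2 months at 2.6% → £432000 × 2.6% × 2/12 = £1872.0000
1 September – 31 December 1999: 4 months at 1.95% → £432000 × 1.95% × 4/12 = £2808.0000
Total = £11268.0000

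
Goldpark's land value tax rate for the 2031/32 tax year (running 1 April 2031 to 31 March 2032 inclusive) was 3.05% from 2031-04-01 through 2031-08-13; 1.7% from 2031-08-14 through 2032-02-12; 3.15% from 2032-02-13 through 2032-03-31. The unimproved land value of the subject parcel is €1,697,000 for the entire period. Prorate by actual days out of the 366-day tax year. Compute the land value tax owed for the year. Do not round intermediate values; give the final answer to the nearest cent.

2031-04-01 to 2031-08-13: 135 days at 3.05% → €1,697,000 × 3.05% × 135/366 = €19,091.2500
2031-08-14 to 2032-02-12: 183 days at 1.7% → €1,697,000 × 1.7% × 183/366 = €14,424.5000
2032-02-13 to 2032-03-31: 48 days at 3.15% → €1,697,000 × 3.15% × 48/366 = €7,010.5574
Total = €40,526.3074

€40,526.31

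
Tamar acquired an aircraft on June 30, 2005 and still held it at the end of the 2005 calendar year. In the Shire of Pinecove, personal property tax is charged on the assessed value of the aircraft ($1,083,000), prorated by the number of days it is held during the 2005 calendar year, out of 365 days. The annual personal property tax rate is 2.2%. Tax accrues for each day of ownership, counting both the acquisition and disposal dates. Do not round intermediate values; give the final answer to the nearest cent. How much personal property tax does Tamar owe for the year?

Days held (June 30 – December 31, 2005): 185 out of 365
Tax = $1,083,000 × 2.2% × 185/365 = $12,076.1918

$12,076.19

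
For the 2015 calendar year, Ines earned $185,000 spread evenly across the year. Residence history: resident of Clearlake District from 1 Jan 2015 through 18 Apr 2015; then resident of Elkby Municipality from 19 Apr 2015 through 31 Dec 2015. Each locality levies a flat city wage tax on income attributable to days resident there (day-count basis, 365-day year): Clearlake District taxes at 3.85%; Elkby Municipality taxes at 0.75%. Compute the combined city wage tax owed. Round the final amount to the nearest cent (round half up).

$3,084.43

Clearlake District, 1 Jan – 18 Apr 2015: 108 days → $185,000 × 3.85% × 108/365 = $2,107.4795
Elkby Municipality, 19 Apr – 31 Dec 2015: 257 days → $185,000 × 0.75% × 257/365 = $976.9521
Total = $3,084.4315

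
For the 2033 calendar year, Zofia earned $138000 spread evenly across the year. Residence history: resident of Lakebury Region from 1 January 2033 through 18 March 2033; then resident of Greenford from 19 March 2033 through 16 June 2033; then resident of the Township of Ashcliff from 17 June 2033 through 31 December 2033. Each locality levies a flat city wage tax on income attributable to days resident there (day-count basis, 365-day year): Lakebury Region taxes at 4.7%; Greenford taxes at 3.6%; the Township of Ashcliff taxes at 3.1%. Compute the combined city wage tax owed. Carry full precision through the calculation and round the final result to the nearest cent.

Lakebury Region, 1 January – 18 March 2033: 77 days → $138000 × 4.7% × 77/365 = $1368.2795
Greenford, 19 March – 16 June 2033: 90 days → $138000 × 3.6% × 90/365 = $1224.9863
The Township of Ashcliff, 17 June – 31 December 2033: 198 days → $138000 × 3.1% × 198/365 = $2320.6685
Total = $4913.9342

$4913.93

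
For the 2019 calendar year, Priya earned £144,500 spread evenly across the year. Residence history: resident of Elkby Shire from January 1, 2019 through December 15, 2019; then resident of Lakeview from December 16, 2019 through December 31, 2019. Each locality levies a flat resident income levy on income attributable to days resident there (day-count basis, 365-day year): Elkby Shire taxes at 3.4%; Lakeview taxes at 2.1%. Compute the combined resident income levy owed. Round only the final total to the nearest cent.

£4,830.65

Elkby Shire, January 1 – December 15, 2019: 349 days → £144,500 × 3.4% × 349/365 = £4,697.6356
Lakeview, December 16 – December 31, 2019: 16 days → £144,500 × 2.1% × 16/365 = £133.0192
Total = £4,830.6548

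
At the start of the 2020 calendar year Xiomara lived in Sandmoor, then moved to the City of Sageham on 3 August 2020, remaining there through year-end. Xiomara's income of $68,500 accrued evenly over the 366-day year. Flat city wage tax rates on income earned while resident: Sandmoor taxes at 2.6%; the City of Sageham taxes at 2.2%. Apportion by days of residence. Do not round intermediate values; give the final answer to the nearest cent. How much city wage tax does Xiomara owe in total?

$1,667.96

Sandmoor, 1 January – 2 August 2020: 215 days → $68,500 × 2.6% × 215/366 = $1,046.2158
The City of Sageham, 3 August – 31 December 2020: 151 days → $68,500 × 2.2% × 151/366 = $621.7404
Total = $1,667.9563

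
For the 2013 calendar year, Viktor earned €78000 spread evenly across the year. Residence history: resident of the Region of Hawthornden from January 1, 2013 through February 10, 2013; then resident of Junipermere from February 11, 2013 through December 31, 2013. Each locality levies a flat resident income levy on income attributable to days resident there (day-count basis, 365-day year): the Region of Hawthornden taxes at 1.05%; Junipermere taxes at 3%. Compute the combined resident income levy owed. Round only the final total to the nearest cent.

€2169.15

The Region of Hawthornden, January 1 – February 10, 2013: 41 days → €78000 × 1.05% × 41/365 = €91.9973
Junipermere, February 11 – December 31, 2013: 324 days → €78000 × 3% × 324/365 = €2077.1507
Total = €2169.1479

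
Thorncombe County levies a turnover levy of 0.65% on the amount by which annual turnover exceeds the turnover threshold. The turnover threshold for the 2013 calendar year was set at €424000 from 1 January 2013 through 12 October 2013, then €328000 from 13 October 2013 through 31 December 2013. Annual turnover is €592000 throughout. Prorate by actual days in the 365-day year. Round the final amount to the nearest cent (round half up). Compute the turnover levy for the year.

€1228.77

1 January – 12 October 2013: 285 days, exemption €424000 → (€592000 − €424000) × 0.65% × 285/365 = €852.6575
13 October – 31 December 2013: 80 days, exemption €328000 → (€592000 − €328000) × 0.65% × 80/365 = €376.1096
Total = €1228.7671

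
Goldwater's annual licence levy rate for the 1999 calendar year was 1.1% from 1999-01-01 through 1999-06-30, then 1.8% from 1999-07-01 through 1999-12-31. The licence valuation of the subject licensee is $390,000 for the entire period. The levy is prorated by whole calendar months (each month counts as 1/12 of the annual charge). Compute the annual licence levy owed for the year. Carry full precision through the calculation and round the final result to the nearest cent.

$5,655.00

1999-01-01 to 1999-06-30: 6 months at 1.1% → $390,000 × 1.1% × 6/12 = $2,145.0000
1999-07-01 to 1999-12-31: 6 months at 1.8% → $390,000 × 1.8% × 6/12 = $3,510.0000
Total = $5,655.0000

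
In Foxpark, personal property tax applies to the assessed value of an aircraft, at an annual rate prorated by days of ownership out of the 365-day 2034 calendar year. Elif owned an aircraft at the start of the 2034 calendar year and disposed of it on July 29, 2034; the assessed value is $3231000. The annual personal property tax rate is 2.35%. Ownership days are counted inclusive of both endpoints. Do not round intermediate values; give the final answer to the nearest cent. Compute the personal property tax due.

Days held (January 1 – July 29, 2034): 210 out of 365
Tax = $3231000 × 2.35% × 210/365 = $43684.8904

$43684.89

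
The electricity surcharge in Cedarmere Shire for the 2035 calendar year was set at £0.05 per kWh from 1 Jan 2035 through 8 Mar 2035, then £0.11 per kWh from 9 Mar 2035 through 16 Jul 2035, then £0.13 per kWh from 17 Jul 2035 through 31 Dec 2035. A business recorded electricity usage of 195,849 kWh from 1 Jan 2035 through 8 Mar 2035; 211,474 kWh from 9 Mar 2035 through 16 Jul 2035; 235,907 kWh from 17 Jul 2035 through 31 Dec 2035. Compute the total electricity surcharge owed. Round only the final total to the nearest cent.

1 Jan – 8 Mar 2035: 195,849 kWh at £0.05/kWh → £9,792.45
9 Mar – 16 Jul 2035: 211,474 kWh at £0.11/kWh → £23,262.14
17 Jul – 31 Dec 2035: 235,907 kWh at £0.13/kWh → £30,667.91

£63,722.50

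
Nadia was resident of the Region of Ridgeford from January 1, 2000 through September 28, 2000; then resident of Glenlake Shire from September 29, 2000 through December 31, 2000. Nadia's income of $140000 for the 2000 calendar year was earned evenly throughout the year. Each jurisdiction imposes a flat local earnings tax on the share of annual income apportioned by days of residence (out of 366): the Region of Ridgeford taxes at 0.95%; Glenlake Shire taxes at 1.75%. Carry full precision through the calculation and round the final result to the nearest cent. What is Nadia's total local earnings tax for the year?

The Region of Ridgeford, January 1 – September 28, 2000: 272 days → $140000 × 0.95% × 272/366 = $988.4153
Glenlake Shire, September 29 – December 31, 2000: 94 days → $140000 × 1.75% × 94/366 = $629.2350
Total = $1617.6503

$1617.65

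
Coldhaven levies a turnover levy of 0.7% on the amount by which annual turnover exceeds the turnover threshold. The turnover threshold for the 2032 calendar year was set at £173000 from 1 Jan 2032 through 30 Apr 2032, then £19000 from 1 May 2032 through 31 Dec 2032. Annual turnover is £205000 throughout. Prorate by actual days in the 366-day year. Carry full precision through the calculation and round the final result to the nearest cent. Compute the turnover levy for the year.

1 Jan – 30 Apr 2032: 121 days, exemption £173000 → (£205000 − £173000) × 0.7% × 121/366 = £74.0546
1 May – 31 Dec 2032: 245 days, exemption £19000 → (£205000 − £19000) × 0.7% × 245/366 = £871.5574
Total = £945.6120

£945.61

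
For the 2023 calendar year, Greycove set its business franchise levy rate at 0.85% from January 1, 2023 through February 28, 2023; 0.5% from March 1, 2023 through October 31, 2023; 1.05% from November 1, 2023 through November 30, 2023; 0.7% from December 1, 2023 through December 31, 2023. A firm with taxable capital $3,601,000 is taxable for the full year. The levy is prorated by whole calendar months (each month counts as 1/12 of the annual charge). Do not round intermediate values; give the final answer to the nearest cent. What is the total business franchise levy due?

January 1 – February 28, 2023: 2 months at 0.85% → $3,601,000 × 0.85% × 2/12 = $5,101.4167
March 1 – October 31, 2023: 8 months at 0.5% → $3,601,000 × 0.5% × 8/12 = $12,003.3333
November 1 – November 30, 2023: 1 month at 1.05% → $3,601,000 × 1.05% × 1/12 = $3,150.8750
December 1 – December 31, 2023: 1 month at 0.7% → $3,601,000 × 0.7% × 1/12 = $2,100.5833
Total = $22,356.2083

$22,356.21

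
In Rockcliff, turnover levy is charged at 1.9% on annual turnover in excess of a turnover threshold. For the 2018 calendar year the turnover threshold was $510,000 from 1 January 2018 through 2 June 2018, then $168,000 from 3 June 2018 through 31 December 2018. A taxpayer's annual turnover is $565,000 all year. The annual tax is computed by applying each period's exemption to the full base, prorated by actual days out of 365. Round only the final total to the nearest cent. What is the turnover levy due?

1 January – 2 June 2018: 153 days, exemption $510,000 → ($565,000 − $510,000) × 1.9% × 153/365 = $438.0411
3 June – 31 December 2018: 212 days, exemption $168,000 → ($565,000 − $168,000) × 1.9% × 212/365 = $4,381.1397
Total = $4,819.1808

$4,819.18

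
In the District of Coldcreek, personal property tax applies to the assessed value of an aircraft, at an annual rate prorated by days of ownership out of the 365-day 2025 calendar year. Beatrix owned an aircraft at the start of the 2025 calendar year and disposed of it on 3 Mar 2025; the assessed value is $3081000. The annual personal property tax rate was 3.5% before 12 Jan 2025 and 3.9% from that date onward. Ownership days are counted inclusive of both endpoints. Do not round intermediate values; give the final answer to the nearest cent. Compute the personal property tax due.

$20039.16

1 Jan – 11 Jan 2025: 11 days at 3.5% → $3081000 × 3.5% × 11/365 = $3249.8219
12 Jan – 3 Mar 2025: 51 days at 3.9% → $3081000 × 3.9% × 51/365 = $16789.3397
Total = $20039.1616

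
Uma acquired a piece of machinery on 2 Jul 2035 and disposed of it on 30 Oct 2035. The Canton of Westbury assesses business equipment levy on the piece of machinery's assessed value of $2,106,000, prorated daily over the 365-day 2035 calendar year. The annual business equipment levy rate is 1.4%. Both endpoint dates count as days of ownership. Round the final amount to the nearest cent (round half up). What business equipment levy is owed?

Days held (2 Jul – 30 Oct 2035): 121 out of 365
Tax = $2,106,000 × 1.4% × 121/365 = $9,774.1479

$9,774.15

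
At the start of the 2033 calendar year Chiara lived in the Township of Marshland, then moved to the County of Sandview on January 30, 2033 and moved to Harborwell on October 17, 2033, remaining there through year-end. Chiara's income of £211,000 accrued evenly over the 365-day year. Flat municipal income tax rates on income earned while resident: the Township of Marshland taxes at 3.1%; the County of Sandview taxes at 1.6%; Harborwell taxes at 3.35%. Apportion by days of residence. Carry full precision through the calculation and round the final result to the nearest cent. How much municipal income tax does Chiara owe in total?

£4,396.32

The Township of Marshland, January 1 – January 29, 2033: 29 days → £211,000 × 3.1% × 29/365 = £519.6959
The County of Sandview, January 30 – October 16, 2033: 260 days → £211,000 × 1.6% × 260/365 = £2,404.8219
Harborwell, October 17 – December 31, 2033: 76 days → £211,000 × 3.35% × 76/365 = £1,471.7973
Total = £4,396.3151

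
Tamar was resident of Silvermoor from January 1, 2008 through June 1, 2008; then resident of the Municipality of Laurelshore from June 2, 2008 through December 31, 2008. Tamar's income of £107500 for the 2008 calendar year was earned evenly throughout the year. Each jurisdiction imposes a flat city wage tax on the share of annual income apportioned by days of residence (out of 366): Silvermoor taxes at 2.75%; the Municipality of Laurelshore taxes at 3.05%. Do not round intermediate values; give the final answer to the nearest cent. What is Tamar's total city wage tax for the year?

Silvermoor, January 1 – June 1, 2008: 153 days → £107500 × 2.75% × 153/366 = £1235.8094
The Municipality of Laurelshore, June 2 – December 31, 2008: 213 days → £107500 × 3.05% × 213/366 = £1908.1250
Total = £3143.9344

£3143.93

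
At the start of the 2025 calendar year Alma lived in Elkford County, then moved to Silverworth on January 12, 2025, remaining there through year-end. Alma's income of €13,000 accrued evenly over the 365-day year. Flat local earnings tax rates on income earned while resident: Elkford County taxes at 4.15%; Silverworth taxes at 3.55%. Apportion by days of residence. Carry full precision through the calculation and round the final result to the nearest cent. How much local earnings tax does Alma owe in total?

Elkford County, January 1 – January 11, 2025: 11 days → €13,000 × 4.15% × 11/365 = €16.2589
Silverworth, January 12 – December 31, 2025: 354 days → €13,000 × 3.55% × 354/365 = €447.5918
Total = €463.8507

€463.85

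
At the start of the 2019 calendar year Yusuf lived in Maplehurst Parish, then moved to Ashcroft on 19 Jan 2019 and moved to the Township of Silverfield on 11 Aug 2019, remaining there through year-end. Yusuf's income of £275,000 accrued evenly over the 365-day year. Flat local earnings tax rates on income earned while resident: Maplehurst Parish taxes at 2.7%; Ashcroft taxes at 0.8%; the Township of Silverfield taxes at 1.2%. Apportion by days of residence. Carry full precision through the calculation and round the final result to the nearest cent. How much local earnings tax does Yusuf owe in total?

Maplehurst Parish, 1 Jan – 18 Jan 2019: 18 days → £275,000 × 2.7% × 18/365 = £366.1644
Ashcroft, 19 Jan – 10 Aug 2019: 204 days → £275,000 × 0.8% × 204/365 = £1,229.5890
The Township of Silverfield, 11 Aug – 31 Dec 2019: 143 days → £275,000 × 1.2% × 143/365 = £1,292.8767
Total = £2,888.6301

£2,888.63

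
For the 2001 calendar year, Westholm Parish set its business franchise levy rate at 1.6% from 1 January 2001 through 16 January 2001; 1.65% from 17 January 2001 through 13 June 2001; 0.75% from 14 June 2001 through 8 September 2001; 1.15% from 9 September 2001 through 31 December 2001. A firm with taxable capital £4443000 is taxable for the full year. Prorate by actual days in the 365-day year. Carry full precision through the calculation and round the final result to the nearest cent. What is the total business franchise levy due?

1 January – 16 January 2001: 16 days at 1.6% → £4443000 × 1.6% × 16/365 = £3116.1863
17 January – 13 June 2001: 148 days at 1.65% → £4443000 × 1.65% × 148/365 = £29725.4959
14 June – 8 September 2001: 87 days at 0.75% → £4443000 × 0.75% × 87/365 = £7942.6233
9 September – 31 December 2001: 114 days at 1.15% → £4443000 × 1.15% × 114/365 = £15958.2822
Total = £56742.5877

£56742.59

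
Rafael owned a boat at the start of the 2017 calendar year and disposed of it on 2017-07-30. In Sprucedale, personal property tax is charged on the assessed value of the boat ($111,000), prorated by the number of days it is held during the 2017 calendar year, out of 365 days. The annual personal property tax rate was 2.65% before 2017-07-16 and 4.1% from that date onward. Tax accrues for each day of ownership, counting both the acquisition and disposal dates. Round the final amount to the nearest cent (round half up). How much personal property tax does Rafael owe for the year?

$1,766.57

2017-01-01 to 2017-07-15: 196 days at 2.65% → $111,000 × 2.65% × 196/365 = $1,579.5452
2017-07-16 to 2017-07-30: 15 days at 4.1% → $111,000 × 4.1% × 15/365 = $187.0274
Total = $1,766.5726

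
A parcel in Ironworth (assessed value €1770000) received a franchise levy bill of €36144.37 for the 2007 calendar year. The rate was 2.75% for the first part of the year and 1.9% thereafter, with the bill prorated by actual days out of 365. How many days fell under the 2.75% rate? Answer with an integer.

Let d = days at the first rate; then 365 − d days at the second rate.
€1770000 × [2.75%·d + 1.9%·(365−d)] / 365 = €36144.37
Solving gives d = 61, so the new rate took effect on 3 Mar 2007.

61 days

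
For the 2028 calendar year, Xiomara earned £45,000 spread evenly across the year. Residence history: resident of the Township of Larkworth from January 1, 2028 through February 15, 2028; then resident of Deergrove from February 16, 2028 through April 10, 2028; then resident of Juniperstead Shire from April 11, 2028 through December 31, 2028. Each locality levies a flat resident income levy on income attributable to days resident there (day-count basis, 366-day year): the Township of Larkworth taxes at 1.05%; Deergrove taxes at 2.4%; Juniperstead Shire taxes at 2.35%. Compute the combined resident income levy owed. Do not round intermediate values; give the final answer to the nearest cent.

£987.36

The Township of Larkworth, January 1 – February 15, 2028: 46 days → £45,000 × 1.05% × 46/366 = £59.3852
Deergrove, February 16 – April 10, 2028: 55 days → £45,000 × 2.4% × 55/366 = £162.2951
Juniperstead Shire, April 11 – December 31, 2028: 265 days → £45,000 × 2.35% × 265/366 = £765.6762
Total = £987.3566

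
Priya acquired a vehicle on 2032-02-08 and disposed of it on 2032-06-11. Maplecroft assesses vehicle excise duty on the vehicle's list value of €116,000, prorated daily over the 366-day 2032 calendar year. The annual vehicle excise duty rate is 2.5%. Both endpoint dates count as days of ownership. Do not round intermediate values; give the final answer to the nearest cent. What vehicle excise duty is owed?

Days held (2032-02-08 to 2032-06-11): 125 out of 366
Tax = €116,000 × 2.5% × 125/366 = €990.4372

€990.44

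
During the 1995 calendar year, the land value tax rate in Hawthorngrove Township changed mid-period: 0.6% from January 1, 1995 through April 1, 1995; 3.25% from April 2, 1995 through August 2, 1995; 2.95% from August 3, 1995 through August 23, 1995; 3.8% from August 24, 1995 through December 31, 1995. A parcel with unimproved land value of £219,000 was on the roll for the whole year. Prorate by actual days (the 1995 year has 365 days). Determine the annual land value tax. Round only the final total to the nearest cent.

January 1 – April 1, 1995: 91 days at 0.6% → £219,000 × 0.6% × 91/365 = £327.6000
April 2 – August 2, 1995: 123 days at 3.25% → £219,000 × 3.25% × 123/365 = £2,398.5000
August 3 – August 23, 1995: 21 days at 2.95% → £219,000 × 2.95% × 21/365 = £371.7000
August 24 – December 31, 1995: 130 days at 3.8% → £219,000 × 3.8% × 130/365 = £2,964.0000
Total = £6,061.8000

£6,061.80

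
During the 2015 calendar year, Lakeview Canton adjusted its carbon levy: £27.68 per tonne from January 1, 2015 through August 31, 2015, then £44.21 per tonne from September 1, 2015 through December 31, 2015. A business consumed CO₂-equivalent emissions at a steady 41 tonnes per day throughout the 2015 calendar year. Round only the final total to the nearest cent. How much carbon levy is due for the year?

January 1 – August 31, 2015: 243 days × 41 tonnes/day = 9,963 tonnes at £27.68/tonne → £275,775.84
September 1 – December 31, 2015: 122 days × 41 tonnes/day = 5,002 tonnes at £44.21/tonne → £221,138.42

£496,914.26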